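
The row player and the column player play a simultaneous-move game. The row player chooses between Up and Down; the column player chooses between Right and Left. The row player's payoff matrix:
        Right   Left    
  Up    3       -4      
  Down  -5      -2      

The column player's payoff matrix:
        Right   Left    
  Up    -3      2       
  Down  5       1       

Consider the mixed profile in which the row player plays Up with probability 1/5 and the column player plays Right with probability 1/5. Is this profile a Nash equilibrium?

Given the row player's mix p = 1/5, the column player's payoff from Right is 17/5 but from Left is 6/5. The column player strictly prefers Right, so the column player would not mix.
So the proposed profile is not a Nash equilibrium.

No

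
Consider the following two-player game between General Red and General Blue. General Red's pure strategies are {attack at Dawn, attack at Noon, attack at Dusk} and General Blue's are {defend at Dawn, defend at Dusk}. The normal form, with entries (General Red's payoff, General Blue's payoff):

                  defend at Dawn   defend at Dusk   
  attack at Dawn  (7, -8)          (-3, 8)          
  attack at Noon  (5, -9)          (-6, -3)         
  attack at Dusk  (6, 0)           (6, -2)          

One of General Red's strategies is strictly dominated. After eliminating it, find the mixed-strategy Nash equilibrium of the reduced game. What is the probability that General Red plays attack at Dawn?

General Red's strategy attack at Noon is strictly dominated by attack at Dawn: 7 > 5 and -3 > -6. Eliminate attack at Noon.
General Blue's indifference between defend at Dawn and defend at Dusk determines General Red's mixing probability p:
  General Blue's expected payoff from defend at Dawn: p·(-8) + (1−p)·0 = -8p
  General Blue's expected payoff from defend at Dusk: p·8 + (1−p)·(-2) = 10p - 2
  -8p = 10p - 2  ⇒  -18p = -2  ⇒  p = 1/9.

p = 1/9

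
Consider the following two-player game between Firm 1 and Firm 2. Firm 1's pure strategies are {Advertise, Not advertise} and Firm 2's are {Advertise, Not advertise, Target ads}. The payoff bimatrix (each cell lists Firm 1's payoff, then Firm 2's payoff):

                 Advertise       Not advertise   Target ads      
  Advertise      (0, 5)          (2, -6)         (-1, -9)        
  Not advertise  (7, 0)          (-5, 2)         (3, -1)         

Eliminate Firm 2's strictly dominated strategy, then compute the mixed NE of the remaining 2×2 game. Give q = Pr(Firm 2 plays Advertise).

q = 1/2

Firm 2's strategy Target ads is strictly dominated by Not advertise: -6 > -9 and 2 > -1. Eliminate Target ads.
Firm 2's mix must leave Firm 1 indifferent between Advertise and Not advertise.
  Firm 1's expected payoff from Advertise: q·0 + (1−q)·2 = -2q + 2
  Firm 1's expected payoff from Not advertise: q·7 + (1−q)·(-5) = 12q - 5
  -2q + 2 = 12q - 5  ⇒  -14q = -7  ⇒  q = 1/2.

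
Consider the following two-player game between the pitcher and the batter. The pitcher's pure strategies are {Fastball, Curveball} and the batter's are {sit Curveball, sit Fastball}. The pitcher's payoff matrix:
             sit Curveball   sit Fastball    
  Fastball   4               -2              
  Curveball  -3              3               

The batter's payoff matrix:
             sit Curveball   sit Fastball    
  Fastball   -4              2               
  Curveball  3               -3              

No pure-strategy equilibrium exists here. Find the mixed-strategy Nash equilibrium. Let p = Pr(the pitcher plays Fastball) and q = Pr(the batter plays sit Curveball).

Set the batter's expected payoff from sit Curveball equal to that from sit Fastball:
  the batter's payoff to sit Curveball: p·(-4) + (1−p)·3 = -7p + 3
  the batter's payoff to sit Fastball: p·2 + (1−p)·(-3) = 5p - 3
  -7p + 3 = 5p - 3  ⇒  -12p = -6  ⇒  p = 1/2.
For the pitcher to be willing to mix, the pitcher must be indifferent between Fastball and Curveball, which pins down the batter's mix.
  the pitcher's expected payoff from Fastball: q·4 + (1−q)·(-2) = 6q - 2
  the pitcher's expected payoff from Curveball: q·(-3) + (1−q)·3 = -6q + 3
  6q - 2 = -6q + 3  ⇒  12q = 5  ⇒  q = 5/12.

p = 1/2, q = 5/12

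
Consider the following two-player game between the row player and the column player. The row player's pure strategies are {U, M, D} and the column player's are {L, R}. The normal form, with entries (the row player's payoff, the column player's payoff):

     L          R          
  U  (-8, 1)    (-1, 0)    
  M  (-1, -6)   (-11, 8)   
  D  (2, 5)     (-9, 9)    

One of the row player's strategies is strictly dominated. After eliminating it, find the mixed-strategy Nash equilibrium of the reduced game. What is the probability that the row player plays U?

p = 4/5

The row player's strategy M is strictly dominated by D: 2 > -1 and -9 > -11. Eliminate M.
The column player's indifference between L and R determines the row player's mixing probability p:
  the column player's expected payoff from L: p·1 + (1−p)·5 = -4p + 5
  the column player's expected payoff from R: p·0 + (1−p)·9 = -9p + 9
  -4p + 5 = -9p + 9  ⇒  5p = 4  ⇒  p = 4/5.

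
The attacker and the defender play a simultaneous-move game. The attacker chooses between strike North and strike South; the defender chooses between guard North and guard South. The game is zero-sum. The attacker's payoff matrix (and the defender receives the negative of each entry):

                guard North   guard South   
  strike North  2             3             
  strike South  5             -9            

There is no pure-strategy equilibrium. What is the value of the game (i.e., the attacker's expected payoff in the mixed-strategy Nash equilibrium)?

The attacker's indifference between strike North and strike South determines the defender's mixing probability q:
  the attacker's payoff from strike North: q·2 + (1−q)·3 = -q + 3
  the attacker's payoff from strike South: q·5 + (1−q)·(-9) = 14q - 9
  -q + 3 = 14q - 9  ⇒  -15q = -12  ⇒  q = 4/5.
The value is the attacker's expected payoff against this mix (using strike North): (4/5)·2 + (1/5)·3 = 11/5.

v = 11/5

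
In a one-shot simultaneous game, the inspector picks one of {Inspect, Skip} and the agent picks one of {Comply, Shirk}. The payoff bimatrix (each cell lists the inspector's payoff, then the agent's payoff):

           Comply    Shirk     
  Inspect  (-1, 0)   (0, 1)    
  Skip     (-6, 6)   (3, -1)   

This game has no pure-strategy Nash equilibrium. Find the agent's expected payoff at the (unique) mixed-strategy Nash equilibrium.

3/4

For the agent to be willing to mix, the agent must be indifferent between Comply and Shirk, which pins down the inspector's mix.
  the agent's expected payoff from Comply: p·0 + (1−p)·6 = -6p + 6
  the agent's expected payoff from Shirk: p·1 + (1−p)·(-1) = 2p - 1
  -6p + 6 = 2p - 1  ⇒  -8p = -7  ⇒  p = 7/8.
At equilibrium the agent is indifferent across columns, so the agent's payoff equals the payoff from Comply: (7/8)·0 + (1/8)·6 = 3/4.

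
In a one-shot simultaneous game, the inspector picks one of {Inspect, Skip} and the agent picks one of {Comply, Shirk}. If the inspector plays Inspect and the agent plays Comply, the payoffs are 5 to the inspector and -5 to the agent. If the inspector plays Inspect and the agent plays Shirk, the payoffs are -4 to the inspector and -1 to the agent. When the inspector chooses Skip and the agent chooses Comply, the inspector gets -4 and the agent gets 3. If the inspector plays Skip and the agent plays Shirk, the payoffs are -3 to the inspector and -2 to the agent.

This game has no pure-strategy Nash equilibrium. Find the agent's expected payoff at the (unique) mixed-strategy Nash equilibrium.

-13/9

In a mixed equilibrium the agent is indifferent between Comply and Shirk; this condition fixes p.
  the agent's payoff from Comply: p·(-5) + (1−p)·3 = -8p + 3
  the agent's payoff from Shirk: p·(-1) + (1−p)·(-2) = p - 2
  -8p + 3 = p - 2  ⇒  -9p = -5  ⇒  p = 5/9.
At equilibrium the agent is indifferent across columns, so the agent's payoff equals the payoff from Comply: (5/9)·(-5) + (4/9)·3 = -13/9.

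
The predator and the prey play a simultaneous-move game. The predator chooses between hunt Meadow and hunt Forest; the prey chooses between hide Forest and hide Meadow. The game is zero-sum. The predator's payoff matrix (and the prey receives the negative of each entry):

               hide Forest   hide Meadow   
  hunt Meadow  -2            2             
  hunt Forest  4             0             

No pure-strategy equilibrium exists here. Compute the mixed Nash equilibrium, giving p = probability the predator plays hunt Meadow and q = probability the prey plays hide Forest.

For the prey to be willing to mix, the prey must be indifferent between hide Forest and hide Meadow, which pins down the predator's mix.
  the prey's payoff from hide Forest: p·2 + (1−p)·(-4) = 6p - 4
  the prey's payoff from hide Meadow: p·(-2) + (1−p)·0 = -2p
  6p - 4 = -2p  ⇒  8p = 4  ⇒  p = 1/2.
In a mixed equilibrium the predator is indifferent between hunt Meadow and hunt Forest; this condition fixes q.
  the predator's expected payoff from hunt Meadow: q·(-2) + (1−q)·2 = -4q + 2
  the predator's expected payoff from hunt Forest: q·4 + (1−q)·0 = 4q
  -4q + 2 = 4q  ⇒  -8q = -2  ⇒  q = 1/4.

p = 1/2, q = 1/4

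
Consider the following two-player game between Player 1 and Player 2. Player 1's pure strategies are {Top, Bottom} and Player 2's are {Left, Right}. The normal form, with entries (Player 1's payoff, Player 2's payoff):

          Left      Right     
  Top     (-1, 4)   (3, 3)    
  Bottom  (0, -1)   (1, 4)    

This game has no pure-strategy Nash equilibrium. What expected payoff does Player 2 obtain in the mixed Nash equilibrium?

19/6

Player 2's indifference between Left and Right determines Player 1's mixing probability p:
  Player 2's payoff to Left: p·4 + (1−p)·(-1) = 5p - 1
  Player 2's payoff to Right: p·3 + (1−p)·4 = -p + 4
  5p - 1 = -p + 4  ⇒  6p = 5  ⇒  p = 5/6.
At equilibrium Player 2 is indifferent across columns, so Player 2's payoff equals the payoff from Left: (5/6)·4 + (1/6)·(-1) = 19/6.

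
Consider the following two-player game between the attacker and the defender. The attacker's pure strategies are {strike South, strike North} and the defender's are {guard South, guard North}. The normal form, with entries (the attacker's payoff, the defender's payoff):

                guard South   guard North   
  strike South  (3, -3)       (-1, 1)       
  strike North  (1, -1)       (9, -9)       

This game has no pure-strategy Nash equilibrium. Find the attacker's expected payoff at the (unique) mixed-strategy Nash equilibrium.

7/3

Set the attacker's expected payoff from strike South equal to that from strike North:
  the attacker's expected payoff from strike South: q·3 + (1−q)·(-1) = 4q - 1
  the attacker's expected payoff from strike North: q·1 + (1−q)·9 = -8q + 9
  4q - 1 = -8q + 9  ⇒  12q = 10  ⇒  q = 5/6.
At equilibrium the attacker is indifferent across rows, so the attacker's payoff equals the payoff from strike South: (5/6)·3 + (1/6)·(-1) = 7/3.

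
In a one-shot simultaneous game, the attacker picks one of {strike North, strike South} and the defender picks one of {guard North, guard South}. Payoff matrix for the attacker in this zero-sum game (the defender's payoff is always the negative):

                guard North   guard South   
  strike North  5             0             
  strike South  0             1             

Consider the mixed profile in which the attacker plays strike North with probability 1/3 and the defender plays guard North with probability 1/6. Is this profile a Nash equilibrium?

No

Given the attacker's mix p = 1/3, the defender's payoff from guard North is -5/3 but from guard South is -2/3. The defender strictly prefers guard South, so the defender would not mix.
So the proposed profile is not a Nash equilibrium.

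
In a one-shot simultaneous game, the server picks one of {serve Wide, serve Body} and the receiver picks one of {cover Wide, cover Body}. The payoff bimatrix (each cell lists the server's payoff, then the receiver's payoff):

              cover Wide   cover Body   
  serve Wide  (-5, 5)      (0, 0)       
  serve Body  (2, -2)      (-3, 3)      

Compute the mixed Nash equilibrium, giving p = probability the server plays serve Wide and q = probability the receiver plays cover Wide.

p = 1/2, q = 3/10

For the receiver to be willing to mix, the receiver must be indifferent between cover Wide and cover Body, which pins down the server's mix.
  the receiver's payoff from cover Wide: p·5 + (1−p)·(-2) = 7p - 2
  the receiver's payoff from cover Body: p·0 + (1−p)·3 = -3p + 3
  7p - 2 = -3p + 3  ⇒  10p = 5  ⇒  p = 1/2.
The server's indifference between serve Wide and serve Body determines the receiver's mixing probability q:
  the server's payoff to serve Wide: q·(-5) + (1−q)·0 = -5q
  the server's payoff to serve Body: q·2 + (1−q)·(-3) = 5q - 3
  -5q = 5q - 3  ⇒  -10q = -3  ⇒  q = 3/10.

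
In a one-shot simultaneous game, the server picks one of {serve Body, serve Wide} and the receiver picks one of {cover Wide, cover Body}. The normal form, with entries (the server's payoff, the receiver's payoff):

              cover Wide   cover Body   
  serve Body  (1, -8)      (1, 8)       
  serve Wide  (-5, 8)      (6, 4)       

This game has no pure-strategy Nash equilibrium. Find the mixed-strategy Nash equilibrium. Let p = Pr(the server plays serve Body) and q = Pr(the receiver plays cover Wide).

p = 1/5, q = 5/11

The receiver's indifference between cover Wide and cover Body determines the server's mixing probability p:
  the receiver's expected payoff from cover Wide: p·(-8) + (1−p)·8 = -16p + 8
  the receiver's expected payoff from cover Body: p·8 + (1−p)·4 = 4p + 4
  -16p + 8 = 4p + 4  ⇒  -20p = -4  ⇒  p = 1/5.
Set the server's expected payoff from serve Body equal to that from serve Wide:
  the server's expected payoff from serve Body: q·1 + (1−q)·1 = 1
  the server's expected payoff from serve Wide: q·(-5) + (1−q)·6 = -11q + 6
  1 = -11q + 6  ⇒  11q = 5  ⇒  q = 5/11.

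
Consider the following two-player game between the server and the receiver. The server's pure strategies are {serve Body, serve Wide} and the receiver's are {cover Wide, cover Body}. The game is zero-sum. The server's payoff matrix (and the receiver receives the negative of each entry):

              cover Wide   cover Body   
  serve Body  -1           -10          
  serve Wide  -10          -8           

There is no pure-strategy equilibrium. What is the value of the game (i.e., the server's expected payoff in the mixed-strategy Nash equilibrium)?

v = -92/11

For the server to be willing to mix, the server must be indifferent between serve Body and serve Wide, which pins down the receiver's mix.
  the server's payoff to serve Body: q·(-1) + (1−q)·(-10) = 9q - 10
  the server's payoff to serve Wide: q·(-10) + (1−q)·(-8) = -2q - 8
  9q - 10 = -2q - 8  ⇒  11q = 2  ⇒  q = 2/11.
The value is the server's expected payoff against this mix (using serve Body): (2/11)·(-1) + (9/11)·(-10) = -92/11.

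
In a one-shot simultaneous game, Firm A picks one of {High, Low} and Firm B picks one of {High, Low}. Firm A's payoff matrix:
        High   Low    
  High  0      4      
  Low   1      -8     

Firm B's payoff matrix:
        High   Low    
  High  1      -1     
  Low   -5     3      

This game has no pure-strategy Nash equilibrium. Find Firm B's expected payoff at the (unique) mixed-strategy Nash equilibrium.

-1/5

Firm A's mix must leave Firm B indifferent between High and Low.
  Firm B's expected payoff from High: p·1 + (1−p)·(-5) = 6p - 5
  Firm B's expected payoff from Low: p·(-1) + (1−p)·3 = -4p + 3
  6p - 5 = -4p + 3  ⇒  10p = 8  ⇒  p = 4/5.
At equilibrium Firm B is indifferent across columns, so Firm B's payoff equals the payoff from High: (4/5)·1 + (1/5)·(-5) = -1/5.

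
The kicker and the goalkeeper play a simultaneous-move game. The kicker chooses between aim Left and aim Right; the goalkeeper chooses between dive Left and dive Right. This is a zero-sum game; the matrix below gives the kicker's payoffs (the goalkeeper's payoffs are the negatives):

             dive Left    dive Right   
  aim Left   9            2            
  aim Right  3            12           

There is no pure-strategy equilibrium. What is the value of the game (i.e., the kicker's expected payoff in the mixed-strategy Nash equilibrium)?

v = 51/8

In a mixed equilibrium the kicker is indifferent between aim Left and aim Right; this condition fixes q.
  the kicker's expected payoff from aim Left: q·9 + (1−q)·2 = 7q + 2
  the kicker's expected payoff from aim Right: q·3 + (1−q)·12 = -9q + 12
  7q + 2 = -9q + 12  ⇒  16q = 10  ⇒  q = 5/8.
The value is the kicker's expected payoff against this mix (using aim Left): (5/8)·9 + (3/8)·2 = 51/8.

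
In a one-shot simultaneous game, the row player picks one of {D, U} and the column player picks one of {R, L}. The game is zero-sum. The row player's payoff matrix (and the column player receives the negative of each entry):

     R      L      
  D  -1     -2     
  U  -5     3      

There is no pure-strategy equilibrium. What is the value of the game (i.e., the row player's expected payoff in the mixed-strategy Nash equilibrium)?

v = -13/9

In a mixed equilibrium the row player is indifferent between D and U; this condition fixes q.
  the row player's payoff to D: q·(-1) + (1−q)·(-2) = q - 2
  the row player's payoff to U: q·(-5) + (1−q)·3 = -8q + 3
  q - 2 = -8q + 3  ⇒  9q = 5  ⇒  q = 5/9.
The value is the row player's expected payoff against this mix (using D): (5/9)·(-1) + (4/9)·(-2) = -13/9.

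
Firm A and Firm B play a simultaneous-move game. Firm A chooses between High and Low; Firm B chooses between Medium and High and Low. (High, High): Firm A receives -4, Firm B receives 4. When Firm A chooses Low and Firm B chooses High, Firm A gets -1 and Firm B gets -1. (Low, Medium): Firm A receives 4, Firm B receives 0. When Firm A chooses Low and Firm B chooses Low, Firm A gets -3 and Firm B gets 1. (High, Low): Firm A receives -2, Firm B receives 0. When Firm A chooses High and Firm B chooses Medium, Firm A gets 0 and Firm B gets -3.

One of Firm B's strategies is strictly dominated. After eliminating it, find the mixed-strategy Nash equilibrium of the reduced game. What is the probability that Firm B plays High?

q = 1/4

Firm B's strategy Medium is strictly dominated by Low: 0 > -3 and 1 > 0. Eliminate Medium.
For Firm A to be willing to mix, Firm A must be indifferent between High and Low, which pins down Firm B's mix.
  Firm A's expected payoff from High: q·(-4) + (1−q)·(-2) = -2q - 2
  Firm A's expected payoff from Low: q·(-1) + (1−q)·(-3) = 2q - 3
  -2q - 2 = 2q - 3  ⇒  -4q = -1  ⇒  q = 1/4.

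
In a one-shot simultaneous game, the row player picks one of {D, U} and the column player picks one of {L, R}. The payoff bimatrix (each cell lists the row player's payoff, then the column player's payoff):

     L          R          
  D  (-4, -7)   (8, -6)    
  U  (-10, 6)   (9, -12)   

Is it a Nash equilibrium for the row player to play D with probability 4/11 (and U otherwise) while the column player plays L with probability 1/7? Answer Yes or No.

Given the row player's mix p = 4/11, the column player's payoff from L is 14/11 but from R is -108/11. The column player strictly prefers L, so the column player would not mix.
So the proposed profile is not a Nash equilibrium.

No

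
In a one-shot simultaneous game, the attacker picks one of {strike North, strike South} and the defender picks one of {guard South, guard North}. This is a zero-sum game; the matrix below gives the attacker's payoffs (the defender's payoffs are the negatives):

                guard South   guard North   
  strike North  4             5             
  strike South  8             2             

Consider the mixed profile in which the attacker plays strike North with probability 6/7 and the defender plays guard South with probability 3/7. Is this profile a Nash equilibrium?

Check the defender's indifference given the attacker's mix p = 6/7:
  payoff from guard South = -32/7; payoff from guard North = -32/7 — equal.
Check the attacker's indifference given the defender's mix q = 3/7:
  payoff from strike North = 32/7; payoff from strike South = 32/7 — equal.
Both players are indifferent, so neither can profitably deviate.

Yes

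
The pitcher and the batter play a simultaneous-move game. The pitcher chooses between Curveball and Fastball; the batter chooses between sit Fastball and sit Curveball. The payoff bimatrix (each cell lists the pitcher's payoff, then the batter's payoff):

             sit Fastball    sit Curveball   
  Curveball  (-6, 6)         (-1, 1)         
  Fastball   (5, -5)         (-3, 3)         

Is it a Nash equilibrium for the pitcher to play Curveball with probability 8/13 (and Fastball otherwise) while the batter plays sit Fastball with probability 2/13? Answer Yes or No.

Yes

Check the batter's indifference given the pitcher's mix p = 8/13:
  payoff from sit Fastball = 23/13; payoff from sit Curveball = 23/13 — equal.
Check the pitcher's indifference given the batter's mix q = 2/13:
  payoff from Curveball = -23/13; payoff from Fastball = -23/13 — equal.
Both players are indifferent, so neither can profitably deviate.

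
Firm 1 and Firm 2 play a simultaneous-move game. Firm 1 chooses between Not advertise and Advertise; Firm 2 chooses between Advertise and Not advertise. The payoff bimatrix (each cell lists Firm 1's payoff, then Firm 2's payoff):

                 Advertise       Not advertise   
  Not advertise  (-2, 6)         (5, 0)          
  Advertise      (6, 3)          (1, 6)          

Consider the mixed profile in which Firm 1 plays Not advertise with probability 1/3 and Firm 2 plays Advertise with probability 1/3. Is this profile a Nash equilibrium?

Yes

Check Firm 2's indifference given Firm 1's mix p = 1/3:
  payoff from Advertise = 4; payoff from Not advertise = 4 — equal.
Check Firm 1's indifference given Firm 2's mix q = 1/3:
  payoff from Not advertise = 8/3; payoff from Advertise = 8/3 — equal.
Both players are indifferent, so neither can profitably deviate.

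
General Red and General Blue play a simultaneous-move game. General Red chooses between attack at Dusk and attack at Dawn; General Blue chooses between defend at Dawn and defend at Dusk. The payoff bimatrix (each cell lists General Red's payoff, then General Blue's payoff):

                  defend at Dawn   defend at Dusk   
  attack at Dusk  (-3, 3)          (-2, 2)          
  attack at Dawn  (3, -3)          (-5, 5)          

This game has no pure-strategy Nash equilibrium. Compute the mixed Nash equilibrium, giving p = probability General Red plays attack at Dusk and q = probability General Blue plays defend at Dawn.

p = 8/9, q = 1/3

General Blue's indifference between defend at Dawn and defend at Dusk determines General Red's mixing probability p:
  General Blue's expected payoff from defend at Dawn: p·3 + (1−p)·(-3) = 6p - 3
  General Blue's expected payoff from defend at Dusk: p·2 + (1−p)·5 = -3p + 5
  6p - 3 = -3p + 5  ⇒  9p = 8  ⇒  p = 8/9.
For General Red to be willing to mix, General Red must be indifferent between attack at Dusk and attack at Dawn, which pins down General Blue's mix.
  General Red's payoff to attack at Dusk: q·(-3) + (1−q)·(-2) = -q - 2
  General Red's payoff to attack at Dawn: q·3 + (1−q)·(-5) = 8q - 5
  -q - 2 = 8q - 5  ⇒  -9q = -3  ⇒  q = 1/3.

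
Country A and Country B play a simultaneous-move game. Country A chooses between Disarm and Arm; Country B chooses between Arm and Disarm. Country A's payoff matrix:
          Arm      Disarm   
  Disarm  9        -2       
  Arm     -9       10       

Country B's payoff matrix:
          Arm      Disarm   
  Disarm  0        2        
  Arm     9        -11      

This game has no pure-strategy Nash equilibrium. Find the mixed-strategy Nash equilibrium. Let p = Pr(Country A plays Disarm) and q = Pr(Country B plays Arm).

Set Country B's expected payoff from Arm equal to that from Disarm:
  Country B's payoff from Arm: p·0 + (1−p)·9 = -9p + 9
  Country B's payoff from Disarm: p·2 + (1−p)·(-11) = 13p - 11
  -9p + 9 = 13p - 11  ⇒  -22p = -20  ⇒  p = 10/11.
Country A's indifference between Disarm and Arm determines Country B's mixing probability q:
  Country A's expected payoff from Disarm: q·9 + (1−q)·(-2) = 11q - 2
  Country A's expected payoff from Arm: q·(-9) + (1−q)·10 = -19q + 10
  11q - 2 = -19q + 10  ⇒  30q = 12  ⇒  q = 2/5.

p = 10/11, q = 2/5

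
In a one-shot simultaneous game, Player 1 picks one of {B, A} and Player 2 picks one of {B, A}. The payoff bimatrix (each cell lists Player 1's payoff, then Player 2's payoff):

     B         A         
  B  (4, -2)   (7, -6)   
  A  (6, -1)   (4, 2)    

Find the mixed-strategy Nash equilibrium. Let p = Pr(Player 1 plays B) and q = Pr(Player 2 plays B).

p = 3/7, q = 3/5

In a mixed equilibrium Player 2 is indifferent between B and A; this condition fixes p.
  Player 2's payoff to B: p·(-2) + (1−p)·(-1) = -p - 1
  Player 2's payoff to A: p·(-6) + (1−p)·2 = -8p + 2
  -p - 1 = -8p + 2  ⇒  7p = 3  ⇒  p = 3/7.
For Player 1 to be willing to mix, Player 1 must be indifferent between B and A, which pins down Player 2's mix.
  Player 1's payoff to B: q·4 + (1−q)·7 = -3q + 7
  Player 1's payoff to A: q·6 + (1−q)·4 = 2q + 4
  -3q + 7 = 2q + 4  ⇒  -5q = -3  ⇒  q = 3/5.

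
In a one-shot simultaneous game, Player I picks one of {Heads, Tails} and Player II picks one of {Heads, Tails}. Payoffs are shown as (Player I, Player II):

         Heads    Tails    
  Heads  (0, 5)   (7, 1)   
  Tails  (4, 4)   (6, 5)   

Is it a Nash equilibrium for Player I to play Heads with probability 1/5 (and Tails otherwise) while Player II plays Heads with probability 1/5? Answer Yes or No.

Check Player II's indifference given Player I's mix p = 1/5:
  payoff from Heads = 21/5; payoff from Tails = 21/5 — equal.
Check Player I's indifference given Player II's mix q = 1/5:
  payoff from Heads = 28/5; payoff from Tails = 28/5 — equal.
Both players are indifferent, so neither can profitably deviate.

Yes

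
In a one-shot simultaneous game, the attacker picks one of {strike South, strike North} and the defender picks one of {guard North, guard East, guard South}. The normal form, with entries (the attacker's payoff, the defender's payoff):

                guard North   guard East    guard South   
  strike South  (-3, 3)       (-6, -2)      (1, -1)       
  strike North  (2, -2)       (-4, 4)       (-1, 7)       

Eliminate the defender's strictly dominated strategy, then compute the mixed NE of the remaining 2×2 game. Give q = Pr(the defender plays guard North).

The defender's strategy guard East is strictly dominated by guard South: -1 > -2 and 7 > 4. Eliminate guard East.
Set the attacker's expected payoff from strike South equal to that from strike North:
  the attacker's payoff to strike South: q·(-3) + (1−q)·1 = -4q + 1
  the attacker's payoff to strike North: q·2 + (1−q)·(-1) = 3q - 1
  -4q + 1 = 3q - 1  ⇒  -7q = -2  ⇒  q = 2/7.

q = 2/7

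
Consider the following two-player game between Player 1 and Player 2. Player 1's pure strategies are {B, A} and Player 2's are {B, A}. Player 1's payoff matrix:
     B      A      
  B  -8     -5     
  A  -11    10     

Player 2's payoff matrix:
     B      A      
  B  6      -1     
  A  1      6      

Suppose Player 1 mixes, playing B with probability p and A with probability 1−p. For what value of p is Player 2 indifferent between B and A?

For Player 2 to be willing to mix, Player 2 must be indifferent between B and A, which pins down Player 1's mix.
  Player 2's payoff to B: p·6 + (1−p)·1 = 5p + 1
  Player 2's payoff to A: p·(-1) + (1−p)·6 = -7p + 6
  5p + 1 = -7p + 6  ⇒  12p = 5  ⇒  p = 5/12.

p = 5/12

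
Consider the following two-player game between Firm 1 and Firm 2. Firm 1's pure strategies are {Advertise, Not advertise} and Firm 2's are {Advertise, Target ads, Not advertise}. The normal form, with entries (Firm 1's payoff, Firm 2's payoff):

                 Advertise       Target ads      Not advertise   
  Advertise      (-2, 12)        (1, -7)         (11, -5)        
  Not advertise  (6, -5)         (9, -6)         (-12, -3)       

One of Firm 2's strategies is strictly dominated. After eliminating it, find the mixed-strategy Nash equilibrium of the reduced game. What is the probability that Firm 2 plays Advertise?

Firm 2's strategy Target ads is strictly dominated by Not advertise: -5 > -7 and -3 > -6. Eliminate Target ads.
Firm 2's mix must leave Firm 1 indifferent between Advertise and Not advertise.
  Firm 1's payoff from Advertise: q·(-2) + (1−q)·11 = -13q + 11
  Firm 1's payoff from Not advertise: q·6 + (1−q)·(-12) = 18q - 12
  -13q + 11 = 18q - 12  ⇒  -31q = -23  ⇒  q = 23/31.

q = 23/31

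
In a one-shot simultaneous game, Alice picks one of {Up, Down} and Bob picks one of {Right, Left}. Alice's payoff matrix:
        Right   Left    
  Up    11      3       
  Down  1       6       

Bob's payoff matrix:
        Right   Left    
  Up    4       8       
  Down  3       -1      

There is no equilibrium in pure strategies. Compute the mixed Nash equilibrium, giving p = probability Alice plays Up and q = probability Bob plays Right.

p = 1/2, q = 3/13

Set Bob's expected payoff from Right equal to that from Left:
  Bob's payoff from Right: p·4 + (1−p)·3 = p + 3
  Bob's payoff from Left: p·8 + (1−p)·(-1) = 9p - 1
  p + 3 = 9p - 1  ⇒  -8p = -4  ⇒  p = 1/2.
For Alice to be willing to mix, Alice must be indifferent between Up and Down, which pins down Bob's mix.
  Alice's expected payoff from Up: q·11 + (1−q)·3 = 8q + 3
  Alice's expected payoff from Down: q·1 + (1−q)·6 = -5q + 6
  8q + 3 = -5q + 6  ⇒  13q = 3  ⇒  q = 3/13.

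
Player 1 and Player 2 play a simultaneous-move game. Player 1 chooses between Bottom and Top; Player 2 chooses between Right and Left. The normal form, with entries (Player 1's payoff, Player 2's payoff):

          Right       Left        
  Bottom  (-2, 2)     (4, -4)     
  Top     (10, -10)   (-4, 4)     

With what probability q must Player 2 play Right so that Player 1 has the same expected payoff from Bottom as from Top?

In a mixed equilibrium Player 1 is indifferent between Bottom and Top; this condition fixes q.
  Player 1's payoff to Bottom: q·(-2) + (1−q)·4 = -6q + 4
  Player 1's payoff to Top: q·10 + (1−q)·(-4) = 14q - 4
  -6q + 4 = 14q - 4  ⇒  -20q = -8  ⇒  q = 2/5.

q = 2/5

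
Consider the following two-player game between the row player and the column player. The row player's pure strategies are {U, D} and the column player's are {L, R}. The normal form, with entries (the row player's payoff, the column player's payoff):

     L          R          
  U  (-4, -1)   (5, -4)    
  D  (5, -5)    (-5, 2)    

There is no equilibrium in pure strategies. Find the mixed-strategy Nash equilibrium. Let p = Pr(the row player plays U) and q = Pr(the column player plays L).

For the column player to be willing to mix, the column player must be indifferent between L and R, which pins down the row player's mix.
  the column player's expected payoff from L: p·(-1) + (1−p)·(-5) = 4p - 5
  the column player's expected payoff from R: p·(-4) + (1−p)·2 = -6p + 2
  4p - 5 = -6p + 2  ⇒  10p = 7  ⇒  p = 7/10.
Set the row player's expected payoff from U equal to that from D:
  the row player's expected payoff from U: q·(-4) + (1−q)·5 = -9q + 5
  the row player's expected payoff from D: q·5 + (1−q)·(-5) = 10q - 5
  -9q + 5 = 10q - 5  ⇒  -19q = -10  ⇒  q = 10/19.

p = 7/10, q = 10/19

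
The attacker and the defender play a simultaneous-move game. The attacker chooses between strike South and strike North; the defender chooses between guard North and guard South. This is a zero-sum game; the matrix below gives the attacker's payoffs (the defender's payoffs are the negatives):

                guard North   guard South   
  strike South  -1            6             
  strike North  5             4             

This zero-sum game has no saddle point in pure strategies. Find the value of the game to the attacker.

v = 17/4

In a mixed equilibrium the attacker is indifferent between strike South and strike North; this condition fixes q.
  the attacker's payoff to strike South: q·(-1) + (1−q)·6 = -7q + 6
  the attacker's payoff to strike North: q·5 + (1−q)·4 = q + 4
  -7q + 6 = q + 4  ⇒  -8q = -2  ⇒  q = 1/4.
The value is the attacker's expected payoff against this mix (using strike South): (1/4)·(-1) + (3/4)·6 = 17/4.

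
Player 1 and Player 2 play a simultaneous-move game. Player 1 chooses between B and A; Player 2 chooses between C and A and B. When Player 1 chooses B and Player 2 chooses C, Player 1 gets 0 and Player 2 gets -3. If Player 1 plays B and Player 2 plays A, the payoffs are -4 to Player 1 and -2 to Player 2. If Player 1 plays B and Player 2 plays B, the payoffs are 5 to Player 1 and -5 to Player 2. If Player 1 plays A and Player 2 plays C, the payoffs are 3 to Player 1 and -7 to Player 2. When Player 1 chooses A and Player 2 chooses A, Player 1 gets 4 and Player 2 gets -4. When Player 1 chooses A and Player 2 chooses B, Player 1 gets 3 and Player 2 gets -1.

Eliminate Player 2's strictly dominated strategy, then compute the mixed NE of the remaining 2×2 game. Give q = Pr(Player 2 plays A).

Player 2's strategy C is strictly dominated by A: -2 > -3 and -4 > -7. Eliminate C.
Player 1's indifference between B and A determines Player 2's mixing probability q:
  Player 1's payoff from B: q·(-4) + (1−q)·5 = -9q + 5
  Player 1's payoff from A: q·4 + (1−q)·3 = q + 3
  -9q + 5 = q + 3  ⇒  -10q = -2  ⇒  q = 1/5.

q = 1/5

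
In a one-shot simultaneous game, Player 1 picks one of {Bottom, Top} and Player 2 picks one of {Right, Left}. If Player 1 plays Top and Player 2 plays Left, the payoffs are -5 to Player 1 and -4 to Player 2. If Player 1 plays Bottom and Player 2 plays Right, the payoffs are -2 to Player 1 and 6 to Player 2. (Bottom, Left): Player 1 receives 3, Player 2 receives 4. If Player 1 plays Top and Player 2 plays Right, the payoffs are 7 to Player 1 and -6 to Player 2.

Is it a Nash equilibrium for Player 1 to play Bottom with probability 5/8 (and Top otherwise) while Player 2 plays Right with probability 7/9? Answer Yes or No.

No

Given Player 1's mix p = 5/8, Player 2's payoff from Right is 3/2 but from Left is 1. Player 2 strictly prefers Right, so Player 2 would not mix.
So the proposed profile is not a Nash equilibrium.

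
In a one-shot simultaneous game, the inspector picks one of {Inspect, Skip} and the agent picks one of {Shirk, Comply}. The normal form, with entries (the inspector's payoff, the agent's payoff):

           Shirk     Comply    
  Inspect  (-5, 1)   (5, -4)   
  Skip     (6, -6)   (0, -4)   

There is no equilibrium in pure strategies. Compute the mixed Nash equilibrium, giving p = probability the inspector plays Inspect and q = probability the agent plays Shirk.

p = 2/7, q = 5/16

Set the agent's expected payoff from Shirk equal to that from Comply:
  the agent's payoff to Shirk: p·1 + (1−p)·(-6) = 7p - 6
  the agent's payoff to Comply: p·(-4) + (1−p)·(-4) = -4
  7p - 6 = -4  ⇒  7p = 2  ⇒  p = 2/7.
In a mixed equilibrium the inspector is indifferent between Inspect and Skip; this condition fixes q.
  the inspector's payoff to Inspect: q·(-5) + (1−q)·5 = -10q + 5
  the inspector's payoff to Skip: q·6 + (1−q)·0 = 6q
  -10q + 5 = 6q  ⇒  -16q = -5  ⇒  q = 5/16.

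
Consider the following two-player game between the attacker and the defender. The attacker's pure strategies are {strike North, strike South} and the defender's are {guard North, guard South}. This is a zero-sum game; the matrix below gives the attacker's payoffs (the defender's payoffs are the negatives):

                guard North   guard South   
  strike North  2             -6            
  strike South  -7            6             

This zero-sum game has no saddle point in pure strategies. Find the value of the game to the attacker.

Set the attacker's expected payoff from strike North equal to that from strike South:
  the attacker's payoff to strike North: q·2 + (1−q)·(-6) = 8q - 6
  the attacker's payoff to strike South: q·(-7) + (1−q)·6 = -13q + 6
  8q - 6 = -13q + 6  ⇒  21q = 12  ⇒  q = 4/7.
The value is the attacker's expected payoff against this mix (using strike North): (4/7)·2 + (3/7)·(-6) = -10/7.

v = -10/7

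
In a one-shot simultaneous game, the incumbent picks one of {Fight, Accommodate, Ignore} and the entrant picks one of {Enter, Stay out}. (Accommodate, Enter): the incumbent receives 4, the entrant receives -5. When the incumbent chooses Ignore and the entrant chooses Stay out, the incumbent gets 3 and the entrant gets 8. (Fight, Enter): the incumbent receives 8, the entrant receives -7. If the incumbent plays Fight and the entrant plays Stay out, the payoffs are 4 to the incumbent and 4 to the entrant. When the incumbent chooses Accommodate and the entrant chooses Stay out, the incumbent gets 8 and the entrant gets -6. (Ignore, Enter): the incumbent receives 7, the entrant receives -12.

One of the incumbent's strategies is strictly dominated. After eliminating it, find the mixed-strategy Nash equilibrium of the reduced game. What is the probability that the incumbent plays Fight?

p = 1/12

The incumbent's strategy Ignore is strictly dominated by Fight: 8 > 7 and 4 > 3. Eliminate Ignore.
The incumbent's mix must leave the entrant indifferent between Enter and Stay out.
  the entrant's expected payoff from Enter: p·(-7) + (1−p)·(-5) = -2p - 5
  the entrant's expected payoff from Stay out: p·4 + (1−p)·(-6) = 10p - 6
  -2p - 5 = 10p - 6  ⇒  -12p = -1  ⇒  p = 1/12.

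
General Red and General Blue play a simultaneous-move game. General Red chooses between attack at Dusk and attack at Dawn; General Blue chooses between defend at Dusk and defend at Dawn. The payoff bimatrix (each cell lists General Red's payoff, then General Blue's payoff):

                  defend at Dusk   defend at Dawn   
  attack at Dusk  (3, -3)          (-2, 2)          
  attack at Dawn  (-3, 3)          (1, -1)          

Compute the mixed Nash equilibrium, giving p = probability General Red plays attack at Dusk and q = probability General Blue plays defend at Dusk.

p = 4/9, q = 1/3

Set General Blue's expected payoff from defend at Dusk equal to that from defend at Dawn:
  General Blue's payoff to defend at Dusk: p·(-3) + (1−p)·3 = -6p + 3
  General Blue's payoff to defend at Dawn: p·2 + (1−p)·(-1) = 3p - 1
  -6p + 3 = 3p - 1  ⇒  -9p = -4  ⇒  p = 4/9.
General Red's indifference between attack at Dusk and attack at Dawn determines General Blue's mixing probability q:
  General Red's expected payoff from attack at Dusk: q·3 + (1−q)·(-2) = 5q - 2
  General Red's expected payoff from attack at Dawn: q·(-3) + (1−q)·1 = -4q + 1
  5q - 2 = -4q + 1  ⇒  9q = 3  ⇒  q = 1/3.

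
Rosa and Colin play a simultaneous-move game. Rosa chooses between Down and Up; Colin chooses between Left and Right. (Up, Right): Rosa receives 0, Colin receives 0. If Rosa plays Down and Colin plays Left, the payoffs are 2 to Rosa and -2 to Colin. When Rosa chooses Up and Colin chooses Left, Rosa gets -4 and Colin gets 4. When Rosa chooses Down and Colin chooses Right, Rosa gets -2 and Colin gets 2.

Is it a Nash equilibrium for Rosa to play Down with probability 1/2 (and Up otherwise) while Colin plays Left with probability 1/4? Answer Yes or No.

Check Colin's indifference given Rosa's mix p = 1/2:
  payoff from Left = 1; payoff from Right = 1 — equal.
Check Rosa's indifference given Colin's mix q = 1/4:
  payoff from Down = -1; payoff from Up = -1 — equal.
Both players are indifferent, so neither can profitably deviate.

Yes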